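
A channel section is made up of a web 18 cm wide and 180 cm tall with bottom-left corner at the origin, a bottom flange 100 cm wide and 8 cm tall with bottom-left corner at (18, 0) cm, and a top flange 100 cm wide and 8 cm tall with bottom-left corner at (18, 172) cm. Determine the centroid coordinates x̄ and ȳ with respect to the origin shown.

Part | A | x̄ᵢ | ȳᵢ | A·x̄ᵢ | A·ȳᵢ
web | 3240.00 | 9.00 | 90.00 | 29160.00 | 291600.00
bottom flange | 800.00 | 68.00 | 4.00 | 54400.00 | 3200.00
top flange | 800.00 | 68.00 | 176.00 | 54400.00 | 140800.00
Σ | 4840.00 |  |  | 137960.00 | 435600.00
x̄ = 137960.00 / 4840.00 = 28.50 cm
ȳ = 435600.00 / 4840.00 = 90.00 cm

x̄ = 28.50 cm, ȳ = 90.00 cm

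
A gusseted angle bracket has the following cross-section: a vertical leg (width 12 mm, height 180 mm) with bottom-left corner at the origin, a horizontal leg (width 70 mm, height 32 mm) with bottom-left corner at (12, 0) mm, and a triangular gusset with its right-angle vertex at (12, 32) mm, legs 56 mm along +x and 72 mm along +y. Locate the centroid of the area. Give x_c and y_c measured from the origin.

vertical leg: A = 12 × 180 = 2160.00, centroid at (6.00, 90.00).
horizontal leg: A = 70 × 32 = 2240.00, centroid at (47.00, 16.00).
gusset: A = ½·56·72 = 2016.00, centroid at (30.67, 56.00).
ΣA = 6416.00 mm²
ΣAx_c = (2160.00)(6.00) + (2240.00)(47.00) + (2016.00)(30.67) = 180064.00 mm³
ΣAy_c = (2160.00)(90.00) + (2240.00)(16.00) + (2016.00)(56.00) = 343136.00 mm³
x_c = 180064.00 / 6416.00 = 28.06 mm
y_c = 343136.00 / 6416.00 = 53.48 mm

x_c = 28.06 mm, y_c = 53.48 mm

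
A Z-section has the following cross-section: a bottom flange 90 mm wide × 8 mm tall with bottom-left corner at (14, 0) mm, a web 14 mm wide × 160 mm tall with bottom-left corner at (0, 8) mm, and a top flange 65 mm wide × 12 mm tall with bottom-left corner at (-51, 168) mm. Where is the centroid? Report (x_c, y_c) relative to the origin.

x_c = 11.69 mm, y_c = 89.76 mm

Part | A | x̄ᵢ | ȳᵢ | A·x̄ᵢ | A·ȳᵢ
bottom flange | 720.00 | 59.00 | 4.00 | 42480.00 | 2880.00
web | 2240.00 | 7.00 | 88.00 | 15680.00 | 197120.00
top flange | 780.00 | -18.50 | 174.00 | -14430.00 | 135720.00
Σ | 3740.00 |  |  | 43730.00 | 335720.00
x_c = 43730.00 / 3740.00 = 11.69 mm
y_c = 335720.00 / 3740.00 = 89.76 mm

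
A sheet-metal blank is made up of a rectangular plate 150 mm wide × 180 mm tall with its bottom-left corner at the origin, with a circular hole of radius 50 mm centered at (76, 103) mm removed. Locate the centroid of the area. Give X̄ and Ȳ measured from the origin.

plate: A = 150 × 180 = 27000.00, centroid at (75.00, 90.00).
hole: A = −π·50² = -7853.98, centroid at (76.00, 103.00).
ΣA = 19146.02 mm², ΣAX̄ = 1428097.40 mm³, ΣAȲ = 1621039.89 mm³.
X̄ = 1428097.40/19146.02 = 74.59 mm; Ȳ = 1621039.89/19146.02 = 84.67 mm.

X̄ = 74.59 mm, Ȳ = 84.67 mm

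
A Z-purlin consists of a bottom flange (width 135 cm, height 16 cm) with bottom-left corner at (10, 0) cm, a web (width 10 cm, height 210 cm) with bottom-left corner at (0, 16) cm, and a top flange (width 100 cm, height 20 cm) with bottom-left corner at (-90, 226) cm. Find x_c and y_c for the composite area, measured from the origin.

bottom flange: A = 135 × 16 = 2160.00, centroid at (77.50, 8.00).
web: A = 10 × 210 = 2100.00, centroid at (5.00, 121.00).
top flange: A = 100 × 20 = 2000.00, centroid at (-40.00, 236.00).
ΣA = 6260.00 cm²
ΣAx_c = (2160.00)(77.50) + (2100.00)(5.00) + (2000.00)(-40.00) = 97900.00 cm³
ΣAy_c = (2160.00)(8.00) + (2100.00)(121.00) + (2000.00)(236.00) = 743380.00 cm³
x_c = 97900.00 / 6260.00 = 15.64 cm
y_c = 743380.00 / 6260.00 = 118.75 cm

x_c = 15.64 cm, y_c = 118.75 cm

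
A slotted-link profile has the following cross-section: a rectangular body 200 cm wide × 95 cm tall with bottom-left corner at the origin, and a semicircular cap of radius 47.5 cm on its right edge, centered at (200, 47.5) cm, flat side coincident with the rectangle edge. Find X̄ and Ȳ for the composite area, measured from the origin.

X̄ = 118.89 cm, Ȳ = 47.50 cm

rectangular body: A = 200 × 95 = 19000.00, centroid at (100.00, 47.50).
semicircular end: A = ½π·47.5² = 3544.11, centroid at (220.16, 47.50).
ΣA = 22544.11 cm², ΣAX̄ = 2680269.76 cm³, ΣAȲ = 1070845.19 cm³.
X̄ = 2680269.76/22544.11 = 118.89 cm; Ȳ = 1070845.19/22544.11 = 47.50 cm.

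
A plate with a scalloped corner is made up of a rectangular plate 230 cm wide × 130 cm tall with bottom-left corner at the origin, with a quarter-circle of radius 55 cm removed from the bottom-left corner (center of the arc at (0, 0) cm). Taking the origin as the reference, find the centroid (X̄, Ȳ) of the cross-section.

plate: A = 230 × 130 = 29900.00, centroid at (115.00, 65.00).
removed quarter-circle: A = −¼π·55² = -2375.83, centroid at (23.34, 23.34).
ΣA = 27524.17 cm², ΣAX̄ = 3383041.67 cm³, ΣAȲ = 1888041.67 cm³.
X̄ = 3383041.67/27524.17 = 122.91 cm; Ȳ = 1888041.67/27524.17 = 68.60 cm.

X̄ = 122.91 cm, Ȳ = 68.60 cm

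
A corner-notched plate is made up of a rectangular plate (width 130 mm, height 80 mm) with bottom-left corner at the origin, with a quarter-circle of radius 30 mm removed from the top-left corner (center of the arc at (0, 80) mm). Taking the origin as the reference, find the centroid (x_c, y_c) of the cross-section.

x_c = 68.81 mm, y_c = 38.01 mm

Part | A | x̄ᵢ | ȳᵢ | A·x̄ᵢ | A·ȳᵢ
plate | 10400.00 | 65.00 | 40.00 | 676000.00 | 416000.00
removed quarter-circle | -706.86 | 12.73 | 67.27 | -9000.00 | -47548.67
Σ | 9693.14 |  |  | 667000.00 | 368451.33
x_c = 667000.00 / 9693.14 = 68.81 mm
y_c = 368451.33 / 9693.14 = 38.01 mm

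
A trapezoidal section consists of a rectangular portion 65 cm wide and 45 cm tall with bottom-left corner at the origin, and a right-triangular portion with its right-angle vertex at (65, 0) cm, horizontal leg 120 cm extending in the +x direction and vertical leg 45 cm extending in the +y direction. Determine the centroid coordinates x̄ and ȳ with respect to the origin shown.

rectangular portion: A = 65 × 45 = 2925.00, centroid at (32.50, 22.50).
triangular portion: A = ½·120·45 = 2700.00, centroid at (105.00, 15.00).
ΣA = 5625.00 cm², ΣAx̄ = 378562.50 cm³, ΣAȳ = 106312.50 cm³.
x̄ = 378562.50/5625.00 = 67.30 cm; ȳ = 106312.50/5625.00 = 18.90 cm.

x̄ = 67.30 cm, ȳ = 18.90 cm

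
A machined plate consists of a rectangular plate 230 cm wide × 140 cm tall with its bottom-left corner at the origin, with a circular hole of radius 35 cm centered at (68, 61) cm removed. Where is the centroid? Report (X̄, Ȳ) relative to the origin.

plate: A = 230 × 140 = 32200.00, centroid at (115.00, 70.00).
hole: A = −π·35² = -3848.45, centroid at (68.00, 61.00).
ΣA = 28351.55 cm²
ΣAX̄ = (32200.00)(115.00) + (-3848.45)(68.00) = 3441305.33 cm³
ΣAȲ = (32200.00)(70.00) + (-3848.45)(61.00) = 2019244.49 cm³
X̄ = 3441305.33 / 28351.55 = 121.38 cm
Ȳ = 2019244.49 / 28351.55 = 71.22 cm

X̄ = 121.38 cm, Ȳ = 71.22 cm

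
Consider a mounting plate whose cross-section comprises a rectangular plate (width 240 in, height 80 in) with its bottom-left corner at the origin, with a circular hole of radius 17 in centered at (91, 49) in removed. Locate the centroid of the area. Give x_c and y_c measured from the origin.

plate: A = 240 × 80 = 19200.00, centroid at (120.00, 40.00).
hole: A = −π·17² = -907.92, centroid at (91.00, 49.00).
ΣA = 18292.08 in², ΣAx_c = 2221379.25 in³, ΣAy_c = 723511.91 in³.
x_c = 2221379.25/18292.08 = 121.44 in; y_c = 723511.91/18292.08 = 39.55 in.

x_c = 121.44 in, y_c = 39.55 in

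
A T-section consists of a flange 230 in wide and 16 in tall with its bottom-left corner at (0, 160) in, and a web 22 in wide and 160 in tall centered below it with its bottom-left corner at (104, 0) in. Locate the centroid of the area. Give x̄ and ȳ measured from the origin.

web: A = 22 × 160 = 3520.00, centroid at (115.00, 80.00).
flange: A = 230 × 16 = 3680.00, centroid at (115.00, 168.00).
ΣA = 7200.00 in², ΣAx̄ = 828000.00 in³, ΣAȳ = 899840.00 in³.
x̄ = 828000.00/7200.00 = 115.00 in; ȳ = 899840.00/7200.00 = 124.98 in.

x̄ = 115.00 in, ȳ = 124.98 in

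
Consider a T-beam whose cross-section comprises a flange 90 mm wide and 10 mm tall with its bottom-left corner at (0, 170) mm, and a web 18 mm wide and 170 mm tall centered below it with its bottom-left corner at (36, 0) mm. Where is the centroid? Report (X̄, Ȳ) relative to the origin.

web: A = 18 × 170 = 3060.00, centroid at (45.00, 85.00).
flange: A = 90 × 10 = 900.00, centroid at (45.00, 175.00).
ΣA = 3960.00 mm², ΣAX̄ = 178200.00 mm³, ΣAȲ = 417600.00 mm³.
X̄ = 178200.00/3960.00 = 45.00 mm; Ȳ = 417600.00/3960.00 = 105.45 mm.

X̄ = 45.00 mm, Ȳ = 105.45 mm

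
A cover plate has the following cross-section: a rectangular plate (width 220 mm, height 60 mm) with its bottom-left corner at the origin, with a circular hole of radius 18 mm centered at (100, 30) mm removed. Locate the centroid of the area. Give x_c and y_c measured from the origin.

x_c = 110.84 mm, y_c = 30.00 mm

Part | A | x̄ᵢ | ȳᵢ | A·x̄ᵢ | A·ȳᵢ
plate | 13200.00 | 110.00 | 30.00 | 1452000.00 | 396000.00
hole | -1017.88 | 100.00 | 30.00 | -101787.60 | -30536.28
Σ | 12182.12 |  |  | 1350212.40 | 365463.72
x_c = 1350212.40 / 12182.12 = 110.84 mm
y_c = 365463.72 / 12182.12 = 30.00 mm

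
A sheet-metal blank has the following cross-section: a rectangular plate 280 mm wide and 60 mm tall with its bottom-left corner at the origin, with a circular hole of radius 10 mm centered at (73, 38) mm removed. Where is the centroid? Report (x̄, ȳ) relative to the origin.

x̄ = 141.28 mm, ȳ = 29.85 mm

plate: A = 280 × 60 = 16800.00, centroid at (140.00, 30.00).
hole: A = −π·10² = -314.16, centroid at (73.00, 38.00).
ΣA = 16485.84 mm², ΣAx̄ = 2329066.37 mm³, ΣAȳ = 492061.95 mm³.
x̄ = 2329066.37/16485.84 = 141.28 mm; ȳ = 492061.95/16485.84 = 29.85 mm.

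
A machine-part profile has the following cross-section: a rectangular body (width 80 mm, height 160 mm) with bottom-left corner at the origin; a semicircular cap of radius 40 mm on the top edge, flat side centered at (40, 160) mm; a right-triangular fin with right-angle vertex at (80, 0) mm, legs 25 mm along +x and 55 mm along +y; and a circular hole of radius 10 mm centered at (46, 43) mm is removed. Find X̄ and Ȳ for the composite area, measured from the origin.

Part | A | x̄ᵢ | ȳᵢ | A·x̄ᵢ | A·ȳᵢ
rectangular body | 12800.00 | 40.00 | 80.00 | 512000.00 | 1024000.00
semicircular top | 2513.27 | 40.00 | 176.98 | 100530.96 | 444790.53
triangular fin | 687.50 | 88.33 | 18.33 | 60729.17 | 12604.17
hole | -314.16 | 46.00 | 43.00 | -14451.33 | -13508.85
Σ | 15686.61 |  |  | 658808.81 | 1467885.84
X̄ = 658808.81 / 15686.61 = 42.00 mm
Ȳ = 1467885.84 / 15686.61 = 93.58 mm

X̄ = 42.00 mm, Ȳ = 93.58 mm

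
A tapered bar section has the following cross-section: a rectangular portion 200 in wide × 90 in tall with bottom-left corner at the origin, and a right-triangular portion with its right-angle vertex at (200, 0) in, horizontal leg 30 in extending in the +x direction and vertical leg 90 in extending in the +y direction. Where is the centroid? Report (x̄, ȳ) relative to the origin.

Part | A | x̄ᵢ | ȳᵢ | A·x̄ᵢ | A·ȳᵢ
rectangular portion | 18000.00 | 100.00 | 45.00 | 1800000.00 | 810000.00
triangular portion | 1350.00 | 210.00 | 30.00 | 283500.00 | 40500.00
Σ | 19350.00 |  |  | 2083500.00 | 850500.00
x̄ = 2083500.00 / 19350.00 = 107.67 in
ȳ = 850500.00 / 19350.00 = 43.95 in

x̄ = 107.67 in, ȳ = 43.95 in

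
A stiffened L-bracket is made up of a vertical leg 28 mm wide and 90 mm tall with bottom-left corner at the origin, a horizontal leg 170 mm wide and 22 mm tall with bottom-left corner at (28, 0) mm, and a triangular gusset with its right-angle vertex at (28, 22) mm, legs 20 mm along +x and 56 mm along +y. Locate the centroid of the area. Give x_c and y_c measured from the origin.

x_c = 69.99 mm, y_c = 26.00 mm

vertical leg: A = 28 × 90 = 2520.00, centroid at (14.00, 45.00).
horizontal leg: A = 170 × 22 = 3740.00, centroid at (113.00, 11.00).
gusset: A = ½·20·56 = 560.00, centroid at (34.67, 40.67).
ΣA = 6820.00 mm², ΣAx_c = 477313.33 mm³, ΣAy_c = 177313.33 mm³.
x_c = 477313.33/6820.00 = 69.99 mm; y_c = 177313.33/6820.00 = 26.00 mm.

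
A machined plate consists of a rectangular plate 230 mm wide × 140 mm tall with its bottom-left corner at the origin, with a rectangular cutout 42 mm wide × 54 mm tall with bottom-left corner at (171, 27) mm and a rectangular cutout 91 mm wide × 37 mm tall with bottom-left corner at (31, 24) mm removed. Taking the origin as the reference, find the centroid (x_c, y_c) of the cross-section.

x_c = 113.31 mm, y_c = 74.85 mm

plate: A = 230 × 140 = 32200.00, centroid at (115.00, 70.00).
hole 1: A = −(42 × 54) = -2268.00, centroid at (192.00, 54.00).
hole 2: A = −(91 × 37) = -3367.00, centroid at (76.50, 42.50).
ΣA = 26565.00 mm², ΣAx_c = 3009968.50 mm³, ΣAy_c = 1988430.50 mm³.
x_c = 3009968.50/26565.00 = 113.31 mm; y_c = 1988430.50/26565.00 = 74.85 mm.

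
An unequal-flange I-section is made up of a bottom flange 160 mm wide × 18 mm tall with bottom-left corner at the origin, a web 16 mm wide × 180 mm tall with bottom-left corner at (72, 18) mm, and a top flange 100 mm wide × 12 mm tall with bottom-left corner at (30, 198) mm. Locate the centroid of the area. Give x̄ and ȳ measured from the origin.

x̄ = 80.00 mm, ȳ = 83.59 mm

Part | A | x̄ᵢ | ȳᵢ | A·x̄ᵢ | A·ȳᵢ
bottom flange | 2880.00 | 80.00 | 9.00 | 230400.00 | 25920.00
web | 2880.00 | 80.00 | 108.00 | 230400.00 | 311040.00
top flange | 1200.00 | 80.00 | 204.00 | 96000.00 | 244800.00
Σ | 6960.00 |  |  | 556800.00 | 581760.00
x̄ = 556800.00 / 6960.00 = 80.00 mm
ȳ = 581760.00 / 6960.00 = 83.59 mm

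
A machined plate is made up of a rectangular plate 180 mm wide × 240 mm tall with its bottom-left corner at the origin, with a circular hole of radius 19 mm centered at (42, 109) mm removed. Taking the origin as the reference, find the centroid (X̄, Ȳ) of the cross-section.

X̄ = 91.29 mm, Ȳ = 120.30 mm

plate: A = 180 × 240 = 43200.00, centroid at (90.00, 120.00).
hole: A = −π·19² = -1134.11, centroid at (42.00, 109.00).
ΣA = 42065.89 mm²
ΣAX̄ = (43200.00)(90.00) + (-1134.11)(42.00) = 3840367.17 mm³
ΣAȲ = (43200.00)(120.00) + (-1134.11)(109.00) = 5060381.47 mm³
X̄ = 3840367.17 / 42065.89 = 91.29 mm
Ȳ = 5060381.47 / 42065.89 = 120.30 mm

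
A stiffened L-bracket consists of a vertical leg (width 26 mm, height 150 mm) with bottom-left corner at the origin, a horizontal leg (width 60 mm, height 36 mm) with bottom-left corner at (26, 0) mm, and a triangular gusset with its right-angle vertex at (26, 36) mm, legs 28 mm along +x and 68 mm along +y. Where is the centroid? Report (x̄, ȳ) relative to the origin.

Part | A | x̄ᵢ | ȳᵢ | A·x̄ᵢ | A·ȳᵢ
vertical leg | 3900.00 | 13.00 | 75.00 | 50700.00 | 292500.00
horizontal leg | 2160.00 | 56.00 | 18.00 | 120960.00 | 38880.00
gusset | 952.00 | 35.33 | 58.67 | 33637.33 | 55850.67
Σ | 7012.00 |  |  | 205297.33 | 387230.67
x̄ = 205297.33 / 7012.00 = 29.28 mm
ȳ = 387230.67 / 7012.00 = 55.22 mm

x̄ = 29.28 mm, ȳ = 55.22 mm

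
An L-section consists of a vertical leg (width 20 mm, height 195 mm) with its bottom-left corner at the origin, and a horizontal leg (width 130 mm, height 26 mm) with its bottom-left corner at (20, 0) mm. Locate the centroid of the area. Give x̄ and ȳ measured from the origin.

x̄ = 44.82 mm, ȳ = 58.27 mm

Part | A | x̄ᵢ | ȳᵢ | A·x̄ᵢ | A·ȳᵢ
vertical leg | 3900.00 | 10.00 | 97.50 | 39000.00 | 380250.00
horizontal leg | 3380.00 | 85.00 | 13.00 | 287300.00 | 43940.00
Σ | 7280.00 |  |  | 326300.00 | 424190.00
x̄ = 326300.00 / 7280.00 = 44.82 mm
ȳ = 424190.00 / 7280.00 = 58.27 mm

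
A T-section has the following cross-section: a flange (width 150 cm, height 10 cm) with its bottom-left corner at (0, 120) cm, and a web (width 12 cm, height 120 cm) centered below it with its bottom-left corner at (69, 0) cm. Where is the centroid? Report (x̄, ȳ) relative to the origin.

Part | A | x̄ᵢ | ȳᵢ | A·x̄ᵢ | A·ȳᵢ
web | 1440.00 | 75.00 | 60.00 | 108000.00 | 86400.00
flange | 1500.00 | 75.00 | 125.00 | 112500.00 | 187500.00
Σ | 2940.00 |  |  | 220500.00 | 273900.00
x̄ = 220500.00 / 2940.00 = 75.00 cm
ȳ = 273900.00 / 2940.00 = 93.16 cm

x̄ = 75.00 cm, ȳ = 93.16 cm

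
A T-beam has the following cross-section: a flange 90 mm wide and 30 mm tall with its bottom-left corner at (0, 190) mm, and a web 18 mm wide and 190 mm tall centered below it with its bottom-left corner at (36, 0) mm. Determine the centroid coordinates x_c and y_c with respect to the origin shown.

Part | A | x̄ᵢ | ȳᵢ | A·x̄ᵢ | A·ȳᵢ
web | 3420.00 | 45.00 | 95.00 | 153900.00 | 324900.00
flange | 2700.00 | 45.00 | 205.00 | 121500.00 | 553500.00
Σ | 6120.00 |  |  | 275400.00 | 878400.00
x_c = 275400.00 / 6120.00 = 45.00 mm
y_c = 878400.00 / 6120.00 = 143.53 mm

x_c = 45.00 mm, y_c = 143.53 mm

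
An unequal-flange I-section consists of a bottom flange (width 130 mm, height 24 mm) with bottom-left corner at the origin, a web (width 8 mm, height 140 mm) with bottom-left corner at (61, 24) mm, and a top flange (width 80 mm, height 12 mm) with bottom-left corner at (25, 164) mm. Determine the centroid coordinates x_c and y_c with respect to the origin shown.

x_c = 65.00 mm, y_c = 58.83 mm

bottom flange: A = 130 × 24 = 3120.00, centroid at (65.00, 12.00).
web: A = 8 × 140 = 1120.00, centroid at (65.00, 94.00).
top flange: A = 80 × 12 = 960.00, centroid at (65.00, 170.00).
ΣA = 5200.00 mm²
ΣAx_c = (3120.00)(65.00) + (1120.00)(65.00) + (960.00)(65.00) = 338000.00 mm³
ΣAy_c = (3120.00)(12.00) + (1120.00)(94.00) + (960.00)(170.00) = 305920.00 mm³
x_c = 338000.00 / 5200.00 = 65.00 mm
y_c = 305920.00 / 5200.00 = 58.83 mm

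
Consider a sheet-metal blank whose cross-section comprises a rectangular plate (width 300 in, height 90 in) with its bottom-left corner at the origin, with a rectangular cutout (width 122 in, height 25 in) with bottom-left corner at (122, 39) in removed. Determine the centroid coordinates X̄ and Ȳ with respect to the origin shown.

Part | A | x̄ᵢ | ȳᵢ | A·x̄ᵢ | A·ȳᵢ
plate | 27000.00 | 150.00 | 45.00 | 4050000.00 | 1215000.00
hole | -3050.00 | 183.00 | 51.50 | -558150.00 | -157075.00
Σ | 23950.00 |  |  | 3491850.00 | 1057925.00
X̄ = 3491850.00 / 23950.00 = 145.80 in
Ȳ = 1057925.00 / 23950.00 = 44.17 in

X̄ = 145.80 in, Ȳ = 44.17 in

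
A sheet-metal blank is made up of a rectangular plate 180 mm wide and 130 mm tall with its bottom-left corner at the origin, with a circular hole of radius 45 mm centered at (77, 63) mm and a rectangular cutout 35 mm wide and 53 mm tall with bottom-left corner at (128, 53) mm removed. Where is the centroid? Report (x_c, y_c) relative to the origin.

plate: A = 180 × 130 = 23400.00, centroid at (90.00, 65.00).
hole 1: A = −π·45² = -6361.73, centroid at (77.00, 63.00).
hole 2: A = −(35 × 53) = -1855.00, centroid at (145.50, 79.50).
ΣA = 15183.27 mm², ΣAx_c = 1346244.67 mm³, ΣAy_c = 972738.82 mm³.
x_c = 1346244.67/15183.27 = 88.67 mm; y_c = 972738.82/15183.27 = 64.07 mm.

x_c = 88.67 mm, y_c = 64.07 mm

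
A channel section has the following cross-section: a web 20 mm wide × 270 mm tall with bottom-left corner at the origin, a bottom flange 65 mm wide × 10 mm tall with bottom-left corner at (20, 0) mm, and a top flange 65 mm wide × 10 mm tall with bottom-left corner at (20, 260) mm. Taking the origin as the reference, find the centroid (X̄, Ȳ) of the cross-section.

Part | A | x̄ᵢ | ȳᵢ | A·x̄ᵢ | A·ȳᵢ
web | 5400.00 | 10.00 | 135.00 | 54000.00 | 729000.00
bottom flange | 650.00 | 52.50 | 5.00 | 34125.00 | 3250.00
top flange | 650.00 | 52.50 | 265.00 | 34125.00 | 172250.00
Σ | 6700.00 |  |  | 122250.00 | 904500.00
X̄ = 122250.00 / 6700.00 = 18.25 mm
Ȳ = 904500.00 / 6700.00 = 135.00 mm

X̄ = 18.25 mm, Ȳ = 135.00 mm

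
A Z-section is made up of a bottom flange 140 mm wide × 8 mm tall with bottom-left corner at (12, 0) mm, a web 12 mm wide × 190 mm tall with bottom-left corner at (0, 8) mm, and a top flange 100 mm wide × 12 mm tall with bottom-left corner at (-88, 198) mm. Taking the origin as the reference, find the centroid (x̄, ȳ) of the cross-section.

x̄ = 13.03 mm, ȳ = 105.24 mm

bottom flange: A = 140 × 8 = 1120.00, centroid at (82.00, 4.00).
web: A = 12 × 190 = 2280.00, centroid at (6.00, 103.00).
top flange: A = 100 × 12 = 1200.00, centroid at (-38.00, 204.00).
ΣA = 4600.00 mm²
ΣAx̄ = (1120.00)(82.00) + (2280.00)(6.00) + (1200.00)(-38.00) = 59920.00 mm³
ΣAȳ = (1120.00)(4.00) + (2280.00)(103.00) + (1200.00)(204.00) = 484120.00 mm³
x̄ = 59920.00 / 4600.00 = 13.03 mm
ȳ = 484120.00 / 4600.00 = 105.24 mm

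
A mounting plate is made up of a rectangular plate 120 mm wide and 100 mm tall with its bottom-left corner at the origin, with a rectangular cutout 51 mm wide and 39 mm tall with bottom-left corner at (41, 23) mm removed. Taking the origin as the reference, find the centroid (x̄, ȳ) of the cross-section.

plate: A = 120 × 100 = 12000.00, centroid at (60.00, 50.00).
hole: A = −(51 × 39) = -1989.00, centroid at (66.50, 42.50).
ΣA = 10011.00 mm², ΣAx̄ = 587731.50 mm³, ΣAȳ = 515467.50 mm³.
x̄ = 587731.50/10011.00 = 58.71 mm; ȳ = 515467.50/10011.00 = 51.49 mm.

x̄ = 58.71 mm, ȳ = 51.49 mm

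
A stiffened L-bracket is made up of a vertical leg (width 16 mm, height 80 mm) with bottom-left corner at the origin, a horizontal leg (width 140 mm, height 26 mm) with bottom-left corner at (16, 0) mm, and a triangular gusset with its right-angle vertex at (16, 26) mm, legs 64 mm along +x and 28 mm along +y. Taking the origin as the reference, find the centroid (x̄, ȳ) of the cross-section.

Part | A | x̄ᵢ | ȳᵢ | A·x̄ᵢ | A·ȳᵢ
vertical leg | 1280.00 | 8.00 | 40.00 | 10240.00 | 51200.00
horizontal leg | 3640.00 | 86.00 | 13.00 | 313040.00 | 47320.00
gusset | 896.00 | 37.33 | 35.33 | 33450.67 | 31658.67
Σ | 5816.00 |  |  | 356730.67 | 130178.67
x̄ = 356730.67 / 5816.00 = 61.34 mm
ȳ = 130178.67 / 5816.00 = 22.38 mm

x̄ = 61.34 mm, ȳ = 22.38 mm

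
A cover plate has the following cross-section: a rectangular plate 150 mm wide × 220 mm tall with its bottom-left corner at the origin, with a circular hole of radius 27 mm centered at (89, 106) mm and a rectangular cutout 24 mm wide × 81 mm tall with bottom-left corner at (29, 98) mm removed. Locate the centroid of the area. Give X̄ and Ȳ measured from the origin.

X̄ = 76.18 mm, Ȳ = 108.39 mm

Part | A | x̄ᵢ | ȳᵢ | A·x̄ᵢ | A·ȳᵢ
plate | 33000.00 | 75.00 | 110.00 | 2475000.00 | 3630000.00
hole 1 | -2290.22 | 89.00 | 106.00 | -203829.67 | -242763.43
hole 2 | -1944.00 | 41.00 | 138.50 | -79704.00 | -269244.00
Σ | 28765.78 |  |  | 2191466.33 | 3117992.57
X̄ = 2191466.33 / 28765.78 = 76.18 mm
Ȳ = 3117992.57 / 28765.78 = 108.39 mm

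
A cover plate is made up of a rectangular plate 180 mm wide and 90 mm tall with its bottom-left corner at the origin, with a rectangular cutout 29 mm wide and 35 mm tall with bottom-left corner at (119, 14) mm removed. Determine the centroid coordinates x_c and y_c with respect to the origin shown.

x_c = 87.09 mm, y_c = 45.90 mm

plate: A = 180 × 90 = 16200.00, centroid at (90.00, 45.00).
hole: A = −(29 × 35) = -1015.00, centroid at (133.50, 31.50).
ΣA = 15185.00 mm², ΣAx_c = 1322497.50 mm³, ΣAy_c = 697027.50 mm³.
x_c = 1322497.50/15185.00 = 87.09 mm; y_c = 697027.50/15185.00 = 45.90 mm.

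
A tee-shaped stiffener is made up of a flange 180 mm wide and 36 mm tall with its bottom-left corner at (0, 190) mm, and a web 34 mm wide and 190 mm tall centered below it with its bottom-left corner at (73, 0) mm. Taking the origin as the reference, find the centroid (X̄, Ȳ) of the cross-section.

X̄ = 90.00 mm, Ȳ = 151.59 mm

Part | A | x̄ᵢ | ȳᵢ | A·x̄ᵢ | A·ȳᵢ
web | 6460.00 | 90.00 | 95.00 | 581400.00 | 613700.00
flange | 6480.00 | 90.00 | 208.00 | 583200.00 | 1347840.00
Σ | 12940.00 |  |  | 1164600.00 | 1961540.00
X̄ = 1164600.00 / 12940.00 = 90.00 mm
Ȳ = 1961540.00 / 12940.00 = 151.59 mm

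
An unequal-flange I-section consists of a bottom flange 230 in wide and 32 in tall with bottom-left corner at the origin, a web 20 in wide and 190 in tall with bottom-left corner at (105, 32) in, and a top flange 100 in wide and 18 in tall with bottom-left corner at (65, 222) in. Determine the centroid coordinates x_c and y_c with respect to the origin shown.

x_c = 115.00 in, y_c = 78.41 in

Part | A | x̄ᵢ | ȳᵢ | A·x̄ᵢ | A·ȳᵢ
bottom flange | 7360.00 | 115.00 | 16.00 | 846400.00 | 117760.00
web | 3800.00 | 115.00 | 127.00 | 437000.00 | 482600.00
top flange | 1800.00 | 115.00 | 231.00 | 207000.00 | 415800.00
Σ | 12960.00 |  |  | 1490400.00 | 1016160.00
x_c = 1490400.00 / 12960.00 = 115.00 in
y_c = 1016160.00 / 12960.00 = 78.41 in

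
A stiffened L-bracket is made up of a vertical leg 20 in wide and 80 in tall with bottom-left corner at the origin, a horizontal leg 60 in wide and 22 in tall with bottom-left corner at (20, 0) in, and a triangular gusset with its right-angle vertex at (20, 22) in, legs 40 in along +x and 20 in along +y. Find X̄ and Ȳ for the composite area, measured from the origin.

X̄ = 28.71 in, Ȳ = 27.10 in

vertical leg: A = 20 × 80 = 1600.00, centroid at (10.00, 40.00).
horizontal leg: A = 60 × 22 = 1320.00, centroid at (50.00, 11.00).
gusset: A = ½·40·20 = 400.00, centroid at (33.33, 28.67).
ΣA = 3320.00 in²
ΣAX̄ = (1600.00)(10.00) + (1320.00)(50.00) + (400.00)(33.33) = 95333.33 in³
ΣAȲ = (1600.00)(40.00) + (1320.00)(11.00) + (400.00)(28.67) = 89986.67 in³
X̄ = 95333.33 / 3320.00 = 28.71 in
Ȳ = 89986.67 / 3320.00 = 27.10 in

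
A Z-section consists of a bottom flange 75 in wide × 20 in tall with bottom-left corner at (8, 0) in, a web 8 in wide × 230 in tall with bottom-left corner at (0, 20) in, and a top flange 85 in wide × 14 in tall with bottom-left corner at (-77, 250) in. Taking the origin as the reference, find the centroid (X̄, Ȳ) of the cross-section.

bottom flange: A = 75 × 20 = 1500.00, centroid at (45.50, 10.00).
web: A = 8 × 230 = 1840.00, centroid at (4.00, 135.00).
top flange: A = 85 × 14 = 1190.00, centroid at (-34.50, 257.00).
ΣA = 4530.00 in²
ΣAX̄ = (1500.00)(45.50) + (1840.00)(4.00) + (1190.00)(-34.50) = 34555.00 in³
ΣAȲ = (1500.00)(10.00) + (1840.00)(135.00) + (1190.00)(257.00) = 569230.00 in³
X̄ = 34555.00 / 4530.00 = 7.63 in
Ȳ = 569230.00 / 4530.00 = 125.66 in

X̄ = 7.63 in, Ȳ = 125.66 in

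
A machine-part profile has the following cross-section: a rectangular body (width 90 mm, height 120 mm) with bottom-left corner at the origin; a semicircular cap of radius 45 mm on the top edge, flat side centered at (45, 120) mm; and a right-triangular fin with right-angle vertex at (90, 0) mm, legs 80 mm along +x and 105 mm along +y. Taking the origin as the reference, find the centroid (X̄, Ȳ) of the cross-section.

X̄ = 61.56 mm, Ȳ = 68.06 mm

rectangular body: A = 90 × 120 = 10800.00, centroid at (45.00, 60.00).
semicircular top: A = ½π·45² = 3180.86, centroid at (45.00, 139.10).
triangular fin: A = ½·80·105 = 4200.00, centroid at (116.67, 35.00).
ΣA = 18180.86 mm², ΣAX̄ = 1119138.82 mm³, ΣAȲ = 1237453.51 mm³.
X̄ = 1119138.82/18180.86 = 61.56 mm; Ȳ = 1237453.51/18180.86 = 68.06 mm.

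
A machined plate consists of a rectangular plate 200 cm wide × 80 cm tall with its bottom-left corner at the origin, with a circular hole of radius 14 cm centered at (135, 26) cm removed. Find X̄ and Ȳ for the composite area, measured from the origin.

X̄ = 98.60 cm, Ȳ = 40.56 cm

Part | A | x̄ᵢ | ȳᵢ | A·x̄ᵢ | A·ȳᵢ
plate | 16000.00 | 100.00 | 40.00 | 1600000.00 | 640000.00
hole | -615.75 | 135.00 | 26.00 | -83126.54 | -16009.56
Σ | 15384.25 |  |  | 1516873.46 | 623990.44
X̄ = 1516873.46 / 15384.25 = 98.60 cm
Ȳ = 623990.44 / 15384.25 = 40.56 cm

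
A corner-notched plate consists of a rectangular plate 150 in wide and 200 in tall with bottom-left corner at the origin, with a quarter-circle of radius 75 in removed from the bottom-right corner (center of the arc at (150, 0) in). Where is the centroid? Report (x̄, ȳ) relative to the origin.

x̄ = 67.54 in, ȳ = 111.77 in

plate: A = 150 × 200 = 30000.00, centroid at (75.00, 100.00).
removed quarter-circle: A = −¼π·75² = -4417.86, centroid at (118.17, 31.83).
ΣA = 25582.14 in²
ΣAx̄ = (30000.00)(75.00) + (-4417.86)(118.17) = 1727945.30 in³
ΣAȳ = (30000.00)(100.00) + (-4417.86)(31.83) = 2859375.00 in³
x̄ = 1727945.30 / 25582.14 = 67.54 in
ȳ = 2859375.00 / 25582.14 = 111.77 in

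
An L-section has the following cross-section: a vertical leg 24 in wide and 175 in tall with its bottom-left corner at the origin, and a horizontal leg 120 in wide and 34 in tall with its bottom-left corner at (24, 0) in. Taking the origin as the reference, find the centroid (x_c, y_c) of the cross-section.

x_c = 47.48 in, y_c = 52.76 in

vertical leg: A = 24 × 175 = 4200.00, centroid at (12.00, 87.50).
horizontal leg: A = 120 × 34 = 4080.00, centroid at (84.00, 17.00).
ΣA = 8280.00 in², ΣAx_c = 393120.00 in³, ΣAy_c = 436860.00 in³.
x_c = 393120.00/8280.00 = 47.48 in; y_c = 436860.00/8280.00 = 52.76 in.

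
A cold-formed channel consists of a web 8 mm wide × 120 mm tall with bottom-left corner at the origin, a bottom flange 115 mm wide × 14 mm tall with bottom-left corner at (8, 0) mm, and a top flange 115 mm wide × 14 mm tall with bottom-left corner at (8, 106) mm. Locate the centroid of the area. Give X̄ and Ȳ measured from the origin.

X̄ = 51.38 mm, Ȳ = 60.00 mm

Part | A | x̄ᵢ | ȳᵢ | A·x̄ᵢ | A·ȳᵢ
web | 960.00 | 4.00 | 60.00 | 3840.00 | 57600.00
bottom flange | 1610.00 | 65.50 | 7.00 | 105455.00 | 11270.00
top flange | 1610.00 | 65.50 | 113.00 | 105455.00 | 181930.00
Σ | 4180.00 |  |  | 214750.00 | 250800.00
X̄ = 214750.00 / 4180.00 = 51.38 mm
Ȳ = 250800.00 / 4180.00 = 60.00 mm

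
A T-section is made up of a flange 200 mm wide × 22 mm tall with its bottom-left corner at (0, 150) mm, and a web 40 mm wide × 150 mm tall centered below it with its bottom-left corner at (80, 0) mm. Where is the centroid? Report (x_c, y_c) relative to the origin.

x_c = 100.00 mm, y_c = 111.38 mm

web: A = 40 × 150 = 6000.00, centroid at (100.00, 75.00).
flange: A = 200 × 22 = 4400.00, centroid at (100.00, 161.00).
ΣA = 10400.00 mm²
ΣAx_c = (6000.00)(100.00) + (4400.00)(100.00) = 1040000.00 mm³
ΣAy_c = (6000.00)(75.00) + (4400.00)(161.00) = 1158400.00 mm³
x_c = 1040000.00 / 10400.00 = 100.00 mm
y_c = 1158400.00 / 10400.00 = 111.38 mm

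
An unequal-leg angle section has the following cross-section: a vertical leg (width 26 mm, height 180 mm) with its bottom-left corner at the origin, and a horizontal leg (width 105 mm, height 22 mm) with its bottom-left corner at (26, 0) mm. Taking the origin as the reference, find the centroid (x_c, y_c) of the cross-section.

vertical leg: A = 26 × 180 = 4680.00, centroid at (13.00, 90.00).
horizontal leg: A = 105 × 22 = 2310.00, centroid at (78.50, 11.00).
ΣA = 6990.00 mm², ΣAx_c = 242175.00 mm³, ΣAy_c = 446610.00 mm³.
x_c = 242175.00/6990.00 = 34.65 mm; y_c = 446610.00/6990.00 = 63.89 mm.

x_c = 34.65 mm, y_c = 63.89 mm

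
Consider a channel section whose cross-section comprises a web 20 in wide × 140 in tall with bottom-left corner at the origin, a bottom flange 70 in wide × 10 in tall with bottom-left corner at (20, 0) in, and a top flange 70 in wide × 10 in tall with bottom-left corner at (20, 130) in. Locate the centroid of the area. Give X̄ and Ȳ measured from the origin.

X̄ = 25.00 in, Ȳ = 70.00 in

Part | A | x̄ᵢ | ȳᵢ | A·x̄ᵢ | A·ȳᵢ
web | 2800.00 | 10.00 | 70.00 | 28000.00 | 196000.00
bottom flange | 700.00 | 55.00 | 5.00 | 38500.00 | 3500.00
top flange | 700.00 | 55.00 | 135.00 | 38500.00 | 94500.00
Σ | 4200.00 |  |  | 105000.00 | 294000.00
X̄ = 105000.00 / 4200.00 = 25.00 in
Ȳ = 294000.00 / 4200.00 = 70.00 in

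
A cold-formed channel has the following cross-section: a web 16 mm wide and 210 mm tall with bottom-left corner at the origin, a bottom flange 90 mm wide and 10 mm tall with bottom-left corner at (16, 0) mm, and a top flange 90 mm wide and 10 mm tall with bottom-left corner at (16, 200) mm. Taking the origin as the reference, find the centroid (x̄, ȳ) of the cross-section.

web: A = 16 × 210 = 3360.00, centroid at (8.00, 105.00).
bottom flange: A = 90 × 10 = 900.00, centroid at (61.00, 5.00).
top flange: A = 90 × 10 = 900.00, centroid at (61.00, 205.00).
ΣA = 5160.00 mm², ΣAx̄ = 136680.00 mm³, ΣAȳ = 541800.00 mm³.
x̄ = 136680.00/5160.00 = 26.49 mm; ȳ = 541800.00/5160.00 = 105.00 mm.

x̄ = 26.49 mm, ȳ = 105.00 mm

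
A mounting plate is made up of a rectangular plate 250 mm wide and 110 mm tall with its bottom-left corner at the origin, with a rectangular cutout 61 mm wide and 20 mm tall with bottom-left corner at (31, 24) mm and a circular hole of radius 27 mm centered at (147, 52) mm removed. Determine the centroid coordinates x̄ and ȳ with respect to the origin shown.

x̄ = 126.13 mm, ȳ = 56.35 mm

plate: A = 250 × 110 = 27500.00, centroid at (125.00, 55.00).
hole 1: A = −(61 × 20) = -1220.00, centroid at (61.50, 34.00).
hole 2: A = −π·27² = -2290.22, centroid at (147.00, 52.00).
ΣA = 23989.78 mm²
ΣAx̄ = (27500.00)(125.00) + (-1220.00)(61.50) + (-2290.22)(147.00) = 3025807.51 mm³
ΣAȳ = (27500.00)(55.00) + (-1220.00)(34.00) + (-2290.22)(52.00) = 1351928.51 mm³
x̄ = 3025807.51 / 23989.78 = 126.13 mm
ȳ = 1351928.51 / 23989.78 = 56.35 mm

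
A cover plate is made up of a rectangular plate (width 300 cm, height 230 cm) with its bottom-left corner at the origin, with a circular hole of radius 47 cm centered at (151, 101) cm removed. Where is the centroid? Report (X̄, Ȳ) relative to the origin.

X̄ = 149.89 cm, Ȳ = 116.57 cm

Part | A | x̄ᵢ | ȳᵢ | A·x̄ᵢ | A·ȳᵢ
plate | 69000.00 | 150.00 | 115.00 | 10350000.00 | 7935000.00
hole | -6939.78 | 151.00 | 101.00 | -1047906.50 | -700917.60
Σ | 62060.22 |  |  | 9302093.50 | 7234082.40
X̄ = 9302093.50 / 62060.22 = 149.89 cm
Ȳ = 7234082.40 / 62060.22 = 116.57 cm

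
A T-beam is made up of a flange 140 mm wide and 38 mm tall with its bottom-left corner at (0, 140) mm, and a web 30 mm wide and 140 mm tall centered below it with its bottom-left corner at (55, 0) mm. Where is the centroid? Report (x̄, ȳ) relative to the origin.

x̄ = 70.00 mm, ȳ = 119.74 mm

web: A = 30 × 140 = 4200.00, centroid at (70.00, 70.00).
flange: A = 140 × 38 = 5320.00, centroid at (70.00, 159.00).
ΣA = 9520.00 mm², ΣAx̄ = 666400.00 mm³, ΣAȳ = 1139880.00 mm³.
x̄ = 666400.00/9520.00 = 70.00 mm; ȳ = 1139880.00/9520.00 = 119.74 mm.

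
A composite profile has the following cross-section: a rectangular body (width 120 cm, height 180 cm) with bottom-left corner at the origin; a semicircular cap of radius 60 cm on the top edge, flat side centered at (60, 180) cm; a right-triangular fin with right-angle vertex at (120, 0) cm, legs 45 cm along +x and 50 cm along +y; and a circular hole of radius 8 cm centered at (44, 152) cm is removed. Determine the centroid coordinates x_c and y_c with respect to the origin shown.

rectangular body: A = 120 × 180 = 21600.00, centroid at (60.00, 90.00).
semicircular top: A = ½π·60² = 5654.87, centroid at (60.00, 205.46).
triangular fin: A = ½·45·50 = 1125.00, centroid at (135.00, 16.67).
hole: A = −π·8² = -201.06, centroid at (44.00, 152.00).
ΣA = 28178.80 cm², ΣAx_c = 1778320.28 cm³, ΣAy_c = 3094064.61 cm³.
x_c = 1778320.28/28178.80 = 63.11 cm; y_c = 3094064.61/28178.80 = 109.80 cm.

x_c = 63.11 cm, y_c = 109.80 cm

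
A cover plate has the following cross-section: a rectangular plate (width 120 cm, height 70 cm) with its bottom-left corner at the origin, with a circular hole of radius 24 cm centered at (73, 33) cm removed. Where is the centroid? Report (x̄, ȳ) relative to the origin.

plate: A = 120 × 70 = 8400.00, centroid at (60.00, 35.00).
hole: A = −π·24² = -1809.56, centroid at (73.00, 33.00).
ΣA = 6590.44 cm², ΣAx̄ = 371902.31 cm³, ΣAȳ = 234284.61 cm³.
x̄ = 371902.31/6590.44 = 56.43 cm; ȳ = 234284.61/6590.44 = 35.55 cm.

x̄ = 56.43 cm, ȳ = 35.55 cm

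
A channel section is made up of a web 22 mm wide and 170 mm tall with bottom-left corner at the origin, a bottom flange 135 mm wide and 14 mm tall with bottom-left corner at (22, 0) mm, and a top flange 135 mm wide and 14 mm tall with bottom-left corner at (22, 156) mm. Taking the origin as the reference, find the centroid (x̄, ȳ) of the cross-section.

Part | A | x̄ᵢ | ȳᵢ | A·x̄ᵢ | A·ȳᵢ
web | 3740.00 | 11.00 | 85.00 | 41140.00 | 317900.00
bottom flange | 1890.00 | 89.50 | 7.00 | 169155.00 | 13230.00
top flange | 1890.00 | 89.50 | 163.00 | 169155.00 | 308070.00
Σ | 7520.00 |  |  | 379450.00 | 639200.00
x̄ = 379450.00 / 7520.00 = 50.46 mm
ȳ = 639200.00 / 7520.00 = 85.00 mm

x̄ = 50.46 mm, ȳ = 85.00 mm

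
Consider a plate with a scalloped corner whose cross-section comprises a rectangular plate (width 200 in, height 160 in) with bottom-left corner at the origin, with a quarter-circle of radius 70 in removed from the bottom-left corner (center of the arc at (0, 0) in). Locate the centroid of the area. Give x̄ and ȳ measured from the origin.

Part | A | x̄ᵢ | ȳᵢ | A·x̄ᵢ | A·ȳᵢ
plate | 32000.00 | 100.00 | 80.00 | 3200000.00 | 2560000.00
removed quarter-circle | -3848.45 | 29.71 | 29.71 | -114333.33 | -114333.33
Σ | 28151.55 |  |  | 3085666.67 | 2445666.67
x̄ = 3085666.67 / 28151.55 = 109.61 in
ȳ = 2445666.67 / 28151.55 = 86.88 in

x̄ = 109.61 in, ȳ = 86.88 in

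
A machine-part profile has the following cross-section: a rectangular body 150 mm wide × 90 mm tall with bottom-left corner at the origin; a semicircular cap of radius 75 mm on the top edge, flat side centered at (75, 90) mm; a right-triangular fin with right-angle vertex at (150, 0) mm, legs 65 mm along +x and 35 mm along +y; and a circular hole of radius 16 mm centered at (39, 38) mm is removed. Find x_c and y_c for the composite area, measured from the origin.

x_c = 81.13 mm, y_c = 73.52 mm

rectangular body: A = 150 × 90 = 13500.00, centroid at (75.00, 45.00).
semicircular top: A = ½π·75² = 8835.73, centroid at (75.00, 121.83).
triangular fin: A = ½·65·35 = 1137.50, centroid at (171.67, 11.67).
hole: A = −π·16² = -804.25, centroid at (39.00, 38.00).
ΣA = 22668.98 mm², ΣAx_c = 1839084.87 mm³, ΣAy_c = 1666675.06 mm³.
x_c = 1839084.87/22668.98 = 81.13 mm; y_c = 1666675.06/22668.98 = 73.52 mm.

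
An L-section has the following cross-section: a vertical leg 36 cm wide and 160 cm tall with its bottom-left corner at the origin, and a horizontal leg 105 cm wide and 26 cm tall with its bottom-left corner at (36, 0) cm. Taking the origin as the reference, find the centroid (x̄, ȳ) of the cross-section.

Part | A | x̄ᵢ | ȳᵢ | A·x̄ᵢ | A·ȳᵢ
vertical leg | 5760.00 | 18.00 | 80.00 | 103680.00 | 460800.00
horizontal leg | 2730.00 | 88.50 | 13.00 | 241605.00 | 35490.00
Σ | 8490.00 |  |  | 345285.00 | 496290.00
x̄ = 345285.00 / 8490.00 = 40.67 cm
ȳ = 496290.00 / 8490.00 = 58.46 cm

x̄ = 40.67 cm, ȳ = 58.46 cm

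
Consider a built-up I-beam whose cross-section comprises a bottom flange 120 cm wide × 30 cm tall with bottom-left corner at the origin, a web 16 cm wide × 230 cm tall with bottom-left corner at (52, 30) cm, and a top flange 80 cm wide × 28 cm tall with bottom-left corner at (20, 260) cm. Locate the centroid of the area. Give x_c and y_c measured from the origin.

x_c = 60.00 cm, y_c = 126.19 cm

bottom flange: A = 120 × 30 = 3600.00, centroid at (60.00, 15.00).
web: A = 16 × 230 = 3680.00, centroid at (60.00, 145.00).
top flange: A = 80 × 28 = 2240.00, centroid at (60.00, 274.00).
ΣA = 9520.00 cm², ΣAx_c = 571200.00 cm³, ΣAy_c = 1201360.00 cm³.
x_c = 571200.00/9520.00 = 60.00 cm; y_c = 1201360.00/9520.00 = 126.19 cm.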